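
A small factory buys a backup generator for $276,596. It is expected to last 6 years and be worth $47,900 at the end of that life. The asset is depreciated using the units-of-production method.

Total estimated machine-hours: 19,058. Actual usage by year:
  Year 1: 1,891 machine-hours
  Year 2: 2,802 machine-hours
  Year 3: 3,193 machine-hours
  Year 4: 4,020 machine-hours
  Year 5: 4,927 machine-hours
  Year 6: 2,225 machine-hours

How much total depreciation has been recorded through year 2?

Depreciable base = $276,596 − $47,900 = $228,696.
Rate = $228,696 / 19,058 machine-hours = $12 per machine-hour.
Year 1: 1,891 × $12 = $22,692. Book value $253,904.
Year 2: 2,802 × $12 = $33,624. Book value $220,280.
Accumulated through year 2 = $276,596 − $220,280 = $56,316.

$56,316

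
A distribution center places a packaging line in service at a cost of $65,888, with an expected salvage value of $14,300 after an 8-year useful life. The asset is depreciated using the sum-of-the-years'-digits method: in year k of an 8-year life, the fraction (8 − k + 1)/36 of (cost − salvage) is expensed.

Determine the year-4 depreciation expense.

Depreciable base = $65,888 − $14,300 = $51,588.
Sum of the years' digits = 8+7+6+5+4+3+2+1 = 36.
Year 1: $51,588 × 8/36 = $11,464. Book value $54,424.
Year 2: $51,588 × 7/36 = $10,031. Book value $44,393.
Year 3: $51,588 × 6/36 = $8,598. Book value $35,795.
Year 4: $51,588 × 5/36 = $7,165. Book value $28,630.

$7,165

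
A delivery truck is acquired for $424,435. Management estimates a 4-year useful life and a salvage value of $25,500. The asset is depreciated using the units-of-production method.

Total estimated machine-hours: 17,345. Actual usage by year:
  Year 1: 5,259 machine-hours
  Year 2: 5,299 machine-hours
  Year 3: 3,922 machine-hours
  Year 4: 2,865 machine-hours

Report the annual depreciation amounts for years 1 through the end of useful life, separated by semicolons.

$120,957; $121,877; $90,206; $65,895

Depreciable base = $424,435 − $25,500 = $398,935.
Rate = $398,935 / 17,345 machine-hours = $23 per machine-hour.
Year 1: 5,259 × $23 = $120,957. Book value $303,478.
Year 2: 5,299 × $23 = $121,877. Book value $181,601.
Year 3: 3,922 × $23 = $90,206. Book value $91,395.
Year 4: 2,865 × $23 = $65,895. Book value $25,500.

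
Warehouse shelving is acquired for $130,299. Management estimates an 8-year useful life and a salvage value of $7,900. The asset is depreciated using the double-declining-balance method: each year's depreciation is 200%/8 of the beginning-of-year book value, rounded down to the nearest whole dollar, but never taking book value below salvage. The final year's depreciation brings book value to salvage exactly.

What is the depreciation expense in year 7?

$5,798

Depreciable base = $130,299 − $7,900 = $122,399.
Year 1: ⌊$130,299 × 200%/8⌋ = $32,574. Book value $97,725.
Year 2: ⌊$97,725 × 200%/8⌋ = $24,431. Book value $73,294.
Year 3: ⌊$73,294 × 200%/8⌋ = $18,323. Book value $54,971.
Year 4: ⌊$54,971 × 200%/8⌋ = $13,742. Book value $41,229.
Year 5: ⌊$41,229 × 200%/8⌋ = $10,307. Book value $30,922.
Year 6: ⌊$30,922 × 200%/8⌋ = $7,730. Book value $23,192.
Year 7: ⌊$23,192 × 200%/8⌋ = $5,798. Book value $17,394.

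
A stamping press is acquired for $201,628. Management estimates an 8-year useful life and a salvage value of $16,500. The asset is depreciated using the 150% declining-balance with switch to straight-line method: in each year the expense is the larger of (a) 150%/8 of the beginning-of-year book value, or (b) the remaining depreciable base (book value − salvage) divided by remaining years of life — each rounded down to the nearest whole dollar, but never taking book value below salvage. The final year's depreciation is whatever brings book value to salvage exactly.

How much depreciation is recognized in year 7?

Depreciable base = $201,628 − $16,500 = $185,128.
Year 1: DB = ⌊$201,628 × 150%/8⌋ = $37,805; SL = ⌊$185,128/8⌋ = $23,141 → take DB $37,805. Book value $163,823.
Year 2: DB = ⌊$163,823 × 150%/8⌋ = $30,716; SL = ⌊$147,323/7⌋ = $21,046 → take DB $30,716. Book value $133,107.
Year 3: DB = ⌊$133,107 × 150%/8⌋ = $24,957; SL = ⌊$116,607/6⌋ = $19,434 → take DB $24,957. Book value $108,150.
Year 4: DB = ⌊$108,150 × 150%/8⌋ = $20,278; SL = ⌊$91,650/5⌋ = $18,330 → take DB $20,278. Book value $87,872.
Year 5: DB = ⌊$87,872 × 150%/8⌋ = $16,476; SL = ⌊$71,372/4⌋ = $17,843 → take SL $17,843. Book value $70,029.
Year 6: DB = ⌊$70,029 × 150%/8⌋ = $13,130; SL = ⌊$53,529/3⌋ = $17,843 → take SL $17,843. Book value $52,186.
Year 7: DB = ⌊$52,186 × 150%/8⌋ = $9,784; SL = ⌊$35,686/2⌋ = $17,843 → take SL $17,843. Book value $34,343.

$17,843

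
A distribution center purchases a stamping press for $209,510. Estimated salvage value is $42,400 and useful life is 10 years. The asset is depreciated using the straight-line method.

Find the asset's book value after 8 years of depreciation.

Depreciable base = $209,510 − $42,400 = $167,110.
Annual expense = $167,110 / 10 = $16,711.
End of year 1: book value $192,799.
End of year 2: book value $176,088.
End of year 3: book value $159,377.
End of year 4: book value $142,666.
End of year 5: book value $125,955.
End of year 6: book value $109,244.
End of year 7: book value $92,533.
End of year 8: book value $75,822.

$75,822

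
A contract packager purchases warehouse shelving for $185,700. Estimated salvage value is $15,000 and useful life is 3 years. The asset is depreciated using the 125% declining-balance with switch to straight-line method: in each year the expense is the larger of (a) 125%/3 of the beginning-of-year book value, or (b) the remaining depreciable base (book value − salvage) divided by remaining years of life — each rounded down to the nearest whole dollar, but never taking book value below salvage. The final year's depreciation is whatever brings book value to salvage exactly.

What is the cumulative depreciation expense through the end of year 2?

Depreciable base = $185,700 − $15,000 = $170,700.
Year 1: DB = ⌊$185,700 × 125%/3⌋ = $77,375; SL = ⌊$170,700/3⌋ = $56,900 → take DB $77,375. Book value $108,325.
Year 2: DB = ⌊$108,325 × 125%/3⌋ = $45,135; SL = ⌊$93,325/2⌋ = $46,662 → take SL $46,662. Book value $61,663.
Accumulated through year 2 = $185,700 − $61,663 = $124,037.

$124,037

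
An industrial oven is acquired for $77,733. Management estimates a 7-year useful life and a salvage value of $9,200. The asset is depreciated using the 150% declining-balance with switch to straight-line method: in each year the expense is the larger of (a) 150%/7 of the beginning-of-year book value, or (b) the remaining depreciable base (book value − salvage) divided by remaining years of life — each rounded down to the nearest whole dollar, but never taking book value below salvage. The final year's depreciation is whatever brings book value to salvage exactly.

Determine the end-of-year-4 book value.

$29,627

Depreciable base = $77,733 − $9,200 = $68,533.
Year 1: DB = ⌊$77,733 × 150%/7⌋ = $16,657; SL = ⌊$68,533/7⌋ = $9,790 → take DB $16,657. Book value $61,076.
Year 2: DB = ⌊$61,076 × 150%/7⌋ = $13,087; SL = ⌊$51,876/6⌋ = $8,646 → take DB $13,087. Book value $47,989.
Year 3: DB = ⌊$47,989 × 150%/7⌋ = $10,283; SL = ⌊$38,789/5⌋ = $7,757 → take DB $10,283. Book value $37,706.
Year 4: DB = ⌊$37,706 × 150%/7⌋ = $8,079; SL = ⌊$28,506/4⌋ = $7,126 → take DB $8,079. Book value $29,627.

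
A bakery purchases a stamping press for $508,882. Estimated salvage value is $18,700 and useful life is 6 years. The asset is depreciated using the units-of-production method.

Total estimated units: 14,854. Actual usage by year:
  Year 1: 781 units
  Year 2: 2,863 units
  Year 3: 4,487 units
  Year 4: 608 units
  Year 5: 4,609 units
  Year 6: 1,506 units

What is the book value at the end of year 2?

Depreciable base = $508,882 − $18,700 = $490,182.
Rate = $490,182 / 14,854 units = $33 per unit.
Year 1: 781 × $33 = $25,773. Book value $483,109.
Year 2: 2,863 × $33 = $94,479. Book value $388,630.

$388,630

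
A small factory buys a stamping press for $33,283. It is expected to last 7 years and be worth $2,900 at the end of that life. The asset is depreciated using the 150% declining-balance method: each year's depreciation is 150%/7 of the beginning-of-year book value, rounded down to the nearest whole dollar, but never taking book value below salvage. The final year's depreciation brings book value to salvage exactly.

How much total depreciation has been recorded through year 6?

$25,451

Depreciable base = $33,283 − $2,900 = $30,383.
Year 1: ⌊$33,283 × 150%/7⌋ = $7,132. Book value $26,151.
Year 2: ⌊$26,151 × 150%/7⌋ = $5,603. Book value $20,548.
Year 3: ⌊$20,548 × 150%/7⌋ = $4,403. Book value $16,145.
Year 4: ⌊$16,145 × 150%/7⌋ = $3,459. Book value $12,686.
Year 5: ⌊$12,686 × 150%/7⌋ = $2,718. Book value $9,968.
Year 6: ⌊$9,968 × 150%/7⌋ = $2,136. Book value $7,832.
Accumulated through year 6 = $33,283 − $7,832 = $25,451.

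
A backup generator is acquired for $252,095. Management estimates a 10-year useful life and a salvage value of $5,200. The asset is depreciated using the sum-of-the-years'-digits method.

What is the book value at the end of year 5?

$72,535

Depreciable base = $252,095 − $5,200 = $246,895.
Sum of the years' digits = 10+9+8+7+6+5+4+3+2+1 = 55.
Year 1: $246,895 × 10/55 = $44,890. Book value $207,205.
Year 2: $246,895 × 9/55 = $40,401. Book value $166,804.
Year 3: $246,895 × 8/55 = $35,912. Book value $130,892.
Year 4: $246,895 × 7/55 = $31,423. Book value $99,469.
Year 5: $246,895 × 6/55 = $26,934. Book value $72,535.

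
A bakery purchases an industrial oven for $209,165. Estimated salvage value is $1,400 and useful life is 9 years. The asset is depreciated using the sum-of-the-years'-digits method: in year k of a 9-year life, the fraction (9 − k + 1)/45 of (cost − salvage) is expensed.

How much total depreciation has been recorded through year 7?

$193,914

Depreciable base = $209,165 − $1,400 = $207,765.
Sum of the years' digits = 9+8+7+6+5+4+3+2+1 = 45.
Year 1: $207,765 × 9/45 = $41,553. Book value $167,612.
Year 2: $207,765 × 8/45 = $36,936. Book value $130,676.
Year 3: $207,765 × 7/45 = $32,319. Book value $98,357.
Year 4: $207,765 × 6/45 = $27,702. Book value $70,655.
Year 5: $207,765 × 5/45 = $23,085. Book value $47,570.
Year 6: $207,765 × 4/45 = $18,468. Book value $29,102.
Year 7: $207,765 × 3/45 = $13,851. Book value $15,251.
Accumulated through year 7 = $209,165 − $15,251 = $193,914.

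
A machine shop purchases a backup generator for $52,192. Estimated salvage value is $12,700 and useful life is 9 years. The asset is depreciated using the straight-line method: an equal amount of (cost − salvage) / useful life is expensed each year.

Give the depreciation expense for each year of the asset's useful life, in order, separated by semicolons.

$4,388; $4,388; $4,388; $4,388; $4,388; $4,388; $4,388; $4,388; $4,388

Depreciable base = $52,192 − $12,700 = $39,492.
Annual expense = $39,492 / 9 = $4,388.
End of year 1: book value $47,804.
End of year 2: book value $43,416.
End of year 3: book value $39,028.
End of year 4: book value $34,640.
End of year 5: book value $30,252.
End of year 6: book value $25,864.
End of year 7: book value $21,476.
End of year 8: book value $17,088.
End of year 9: book value $12,700.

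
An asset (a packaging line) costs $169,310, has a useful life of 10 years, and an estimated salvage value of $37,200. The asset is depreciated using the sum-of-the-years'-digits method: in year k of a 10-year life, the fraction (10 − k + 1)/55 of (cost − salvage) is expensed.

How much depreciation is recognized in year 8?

$7,206

Depreciable base = $169,310 − $37,200 = $132,110.
Sum of the years' digits = 10+9+8+7+6+5+4+3+2+1 = 55.
Year 1: $132,110 × 10/55 = $24,020. Book value $145,290.
Year 2: $132,110 × 9/55 = $21,618. Book value $123,672.
Year 3: $132,110 × 8/55 = $19,216. Book value $104,456.
Year 4: $132,110 × 7/55 = $16,814. Book value $87,642.
Year 5: $132,110 × 6/55 = $14,412. Book value $73,230.
Year 6: $132,110 × 5/55 = $12,010. Book value $61,220.
Year 7: $132,110 × 4/55 = $9,608. Book value $51,612.
Year 8: $132,110 × 3/55 = $7,206. Book value $44,406.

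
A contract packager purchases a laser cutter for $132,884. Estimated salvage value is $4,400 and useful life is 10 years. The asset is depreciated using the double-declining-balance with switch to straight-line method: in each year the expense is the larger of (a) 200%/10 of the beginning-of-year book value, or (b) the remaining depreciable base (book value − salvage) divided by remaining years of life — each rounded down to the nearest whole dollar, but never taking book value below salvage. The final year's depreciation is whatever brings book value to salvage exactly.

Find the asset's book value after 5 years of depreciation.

$43,545

Depreciable base = $132,884 − $4,400 = $128,484.
Year 1: DB = ⌊$132,884 × 200%/10⌋ = $26,576; SL = ⌊$128,484/10⌋ = $12,848 → take DB $26,576. Book value $106,308.
Year 2: DB = ⌊$106,308 × 200%/10⌋ = $21,261; SL = ⌊$101,908/9⌋ = $11,323 → take DB $21,261. Book value $85,047.
Year 3: DB = ⌊$85,047 × 200%/10⌋ = $17,009; SL = ⌊$80,647/8⌋ = $10,080 → take DB $17,009. Book value $68,038.
Year 4: DB = ⌊$68,038 × 200%/10⌋ = $13,607; SL = ⌊$63,638/7⌋ = $9,091 → take DB $13,607. Book value $54,431.
Year 5: DB = ⌊$54,431 × 200%/10⌋ = $10,886; SL = ⌊$50,031/6⌋ = $8,338 → take DB $10,886. Book value $43,545.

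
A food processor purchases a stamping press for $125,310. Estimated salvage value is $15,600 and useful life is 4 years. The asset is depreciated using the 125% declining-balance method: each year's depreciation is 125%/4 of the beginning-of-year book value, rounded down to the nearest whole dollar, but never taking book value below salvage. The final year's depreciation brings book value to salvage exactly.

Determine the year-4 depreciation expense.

Depreciable base = $125,310 − $15,600 = $109,710.
Year 1: ⌊$125,310 × 125%/4⌋ = $39,159. Book value $86,151.
Year 2: ⌊$86,151 × 125%/4⌋ = $26,922. Book value $59,229.
Year 3: ⌊$59,229 × 125%/4⌋ = $18,509. Book value $40,720.
Year 4 (final): $40,720 − $15,600 = $25,120. Book value $15,600.

$25,120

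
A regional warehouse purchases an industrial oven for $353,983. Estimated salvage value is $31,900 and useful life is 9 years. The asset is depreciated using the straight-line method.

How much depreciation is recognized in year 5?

$35,787

Depreciable base = $353,983 − $31,900 = $322,083.
Annual expense = $322,083 / 9 = $35,787.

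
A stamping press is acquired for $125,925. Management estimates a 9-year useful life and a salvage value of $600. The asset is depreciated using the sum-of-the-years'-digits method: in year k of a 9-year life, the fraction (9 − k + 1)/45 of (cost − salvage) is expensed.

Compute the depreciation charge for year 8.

Depreciable base = $125,925 − $600 = $125,325.
Sum of the years' digits = 9+8+7+6+5+4+3+2+1 = 45.
Year 1: $125,325 × 9/45 = $25,065. Book value $100,860.
Year 2: $125,325 × 8/45 = $22,280. Book value $78,580.
Year 3: $125,325 × 7/45 = $19,495. Book value $59,085.
Year 4: $125,325 × 6/45 = $16,710. Book value $42,375.
Year 5: $125,325 × 5/45 = $13,925. Book value $28,450.
Year 6: $125,325 × 4/45 = $11,140. Book value $17,310.
Year 7: $125,325 × 3/45 = $8,355. Book value $8,955.
Year 8: $125,325 × 2/45 = $5,570. Book value $3,385.

$5,570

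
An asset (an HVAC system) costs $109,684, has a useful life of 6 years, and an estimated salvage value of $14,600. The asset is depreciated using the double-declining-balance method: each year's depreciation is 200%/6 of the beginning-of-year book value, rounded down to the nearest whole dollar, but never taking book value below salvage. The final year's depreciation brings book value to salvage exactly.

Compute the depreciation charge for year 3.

Depreciable base = $109,684 − $14,600 = $95,084.
Year 1: ⌊$109,684 × 200%/6⌋ = $36,561. Book value $73,123.
Year 2: ⌊$73,123 × 200%/6⌋ = $24,374. Book value $48,749.
Year 3: ⌊$48,749 × 200%/6⌋ = $16,249. Book value $32,500.

$16,249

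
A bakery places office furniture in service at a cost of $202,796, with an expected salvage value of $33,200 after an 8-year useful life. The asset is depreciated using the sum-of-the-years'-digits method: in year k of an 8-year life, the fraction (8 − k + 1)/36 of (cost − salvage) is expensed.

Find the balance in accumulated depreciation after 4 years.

$122,486

Depreciable base = $202,796 − $33,200 = $169,596.
Sum of the years' digits = 8+7+6+5+4+3+2+1 = 36.
Year 1: $169,596 × 8/36 = $37,688. Book value $165,108.
Year 2: $169,596 × 7/36 = $32,977. Book value $132,131.
Year 3: $169,596 × 6/36 = $28,266. Book value $103,865.
Year 4: $169,596 × 5/36 = $23,555. Book value $80,310.
Accumulated through year 4 = $202,796 − $80,310 = $122,486.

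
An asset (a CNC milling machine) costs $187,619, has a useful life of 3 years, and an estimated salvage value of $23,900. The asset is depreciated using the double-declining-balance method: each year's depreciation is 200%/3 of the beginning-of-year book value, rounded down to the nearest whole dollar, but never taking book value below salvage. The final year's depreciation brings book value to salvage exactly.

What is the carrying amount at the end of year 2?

Depreciable base = $187,619 − $23,900 = $163,719.
Year 1: ⌊$187,619 × 200%/3⌋ = $125,079. Book value $62,540.
Year 2: ⌊$62,540 × 200%/3⌋ = $41,693, capped at $38,640. Book value $23,900.

$23,900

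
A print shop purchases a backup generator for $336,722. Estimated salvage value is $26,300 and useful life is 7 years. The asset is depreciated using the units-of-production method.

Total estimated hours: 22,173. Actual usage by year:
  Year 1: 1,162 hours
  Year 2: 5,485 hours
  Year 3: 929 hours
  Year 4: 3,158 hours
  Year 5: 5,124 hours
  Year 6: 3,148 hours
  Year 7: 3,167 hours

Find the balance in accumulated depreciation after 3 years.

$106,064

Depreciable base = $336,722 − $26,300 = $310,422.
Rate = $310,422 / 22,173 hours = $14 per hour.
Year 1: 1,162 × $14 = $16,268. Book value $320,454.
Year 2: 5,485 × $14 = $76,790. Book value $243,664.
Year 3: 929 × $14 = $13,006. Book value $230,658.
Accumulated through year 3 = $336,722 − $230,658 = $106,064.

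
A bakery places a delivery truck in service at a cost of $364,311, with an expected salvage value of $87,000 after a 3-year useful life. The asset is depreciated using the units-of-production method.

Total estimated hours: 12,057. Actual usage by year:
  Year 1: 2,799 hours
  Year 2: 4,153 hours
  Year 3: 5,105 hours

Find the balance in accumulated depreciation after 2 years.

Depreciable base = $364,311 − $87,000 = $277,311.
Rate = $277,311 / 12,057 hours = $23 per hour.
Year 1: 2,799 × $23 = $64,377. Book value $299,934.
Year 2: 4,153 × $23 = $95,519. Book value $204,415.
Accumulated through year 2 = $364,311 − $204,415 = $159,896.

$159,896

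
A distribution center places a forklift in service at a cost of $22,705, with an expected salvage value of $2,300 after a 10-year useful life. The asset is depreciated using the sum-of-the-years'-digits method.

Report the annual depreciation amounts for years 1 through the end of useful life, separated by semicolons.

Depreciable base = $22,705 − $2,300 = $20,405.
Sum of the years' digits = 10+9+8+7+6+5+4+3+2+1 = 55.
Year 1: $20,405 × 10/55 = $3,710. Book value $18,995.
Year 2: $20,405 × 9/55 = $3,339. Book value $15,656.
Year 3: $20,405 × 8/55 = $2,968. Book value $12,688.
Year 4: $20,405 × 7/55 = $2,597. Book value $10,091.
Year 5: $20,405 × 6/55 = $2,226. Book value $7,865.
Year 6: $20,405 × 5/55 = $1,855. Book value $6,010.
Year 7: $20,405 × 4/55 = $1,484. Book value $4,526.
Year 8: $20,405 × 3/55 = $1,113. Book value $3,413.
Year 9: $20,405 × 2/55 = $742. Book value $2,671.
Year 10: $20,405 × 1/55 = $371. Book value $2,300.

$3,710; $3,339; $2,968; $2,597; $2,226; $1,855; $1,484; $1,113; $742; $371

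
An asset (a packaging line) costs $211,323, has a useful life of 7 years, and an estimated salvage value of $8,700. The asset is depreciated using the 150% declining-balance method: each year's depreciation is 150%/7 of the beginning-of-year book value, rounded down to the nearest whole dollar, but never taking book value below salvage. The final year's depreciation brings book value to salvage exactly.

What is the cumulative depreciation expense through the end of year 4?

Depreciable base = $211,323 − $8,700 = $202,623.
Year 1: ⌊$211,323 × 150%/7⌋ = $45,283. Book value $166,040.
Year 2: ⌊$166,040 × 150%/7⌋ = $35,580. Book value $130,460.
Year 3: ⌊$130,460 × 150%/7⌋ = $27,955. Book value $102,505.
Year 4: ⌊$102,505 × 150%/7⌋ = $21,965. Book value $80,540.
Accumulated through year 4 = $211,323 − $80,540 = $130,783.

$130,783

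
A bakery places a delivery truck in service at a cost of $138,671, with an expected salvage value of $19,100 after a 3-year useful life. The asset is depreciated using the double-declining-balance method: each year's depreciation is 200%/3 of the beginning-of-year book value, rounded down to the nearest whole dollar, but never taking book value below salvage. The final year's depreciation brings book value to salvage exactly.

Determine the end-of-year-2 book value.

$19,100

Depreciable base = $138,671 − $19,100 = $119,571.
Year 1: ⌊$138,671 × 200%/3⌋ = $92,447. Book value $46,224.
Year 2: ⌊$46,224 × 200%/3⌋ = $30,816, capped at $27,124. Book value $19,100.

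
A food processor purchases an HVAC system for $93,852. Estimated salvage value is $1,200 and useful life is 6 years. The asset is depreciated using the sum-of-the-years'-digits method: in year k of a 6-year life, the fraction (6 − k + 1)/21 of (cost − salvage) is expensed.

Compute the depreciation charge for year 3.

$17,648

Depreciable base = $93,852 − $1,200 = $92,652.
Sum of the years' digits = 6+5+4+3+2+1 = 21.
Year 1: $92,652 × 6/21 = $26,472. Book value $67,380.
Year 2: $92,652 × 5/21 = $22,060. Book value $45,320.
Year 3: $92,652 × 4/21 = $17,648. Book value $27,672.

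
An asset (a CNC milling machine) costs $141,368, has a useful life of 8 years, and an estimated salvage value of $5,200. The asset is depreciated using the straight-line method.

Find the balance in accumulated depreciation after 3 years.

$51,063

Depreciable base = $141,368 − $5,200 = $136,168.
Annual expense = $136,168 / 8 = $17,021.
End of year 1: book value $124,347.
End of year 2: book value $107,326.
End of year 3: book value $90,305.
Accumulated through year 3 = $141,368 − $90,305 = $51,063.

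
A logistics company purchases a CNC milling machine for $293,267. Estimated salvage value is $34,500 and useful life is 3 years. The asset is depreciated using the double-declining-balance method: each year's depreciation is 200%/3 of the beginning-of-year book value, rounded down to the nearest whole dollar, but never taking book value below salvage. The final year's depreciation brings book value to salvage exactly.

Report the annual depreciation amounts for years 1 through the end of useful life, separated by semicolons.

$195,511; $63,256; $0

Depreciable base = $293,267 − $34,500 = $258,767.
Year 1: ⌊$293,267 × 200%/3⌋ = $195,511. Book value $97,756.
Year 2: ⌊$97,756 × 200%/3⌋ = $65,170, capped at $63,256. Book value $34,500.
Year 3 (final): $34,500 − $34,500 = $0. Book value $34,500.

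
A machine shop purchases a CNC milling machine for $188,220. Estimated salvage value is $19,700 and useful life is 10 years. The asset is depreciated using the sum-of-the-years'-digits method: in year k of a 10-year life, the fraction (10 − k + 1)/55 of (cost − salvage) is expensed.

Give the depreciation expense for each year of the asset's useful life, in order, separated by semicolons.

$30,640; $27,576; $24,512; $21,448; $18,384; $15,320; $12,256; $9,192; $6,128; $3,064

Depreciable base = $188,220 − $19,700 = $168,520.
Sum of the years' digits = 10+9+8+7+6+5+4+3+2+1 = 55.
Year 1: $168,520 × 10/55 = $30,640. Book value $157,580.
Year 2: $168,520 × 9/55 = $27,576. Book value $130,004.
Year 3: $168,520 × 8/55 = $24,512. Book value $105,492.
Year 4: $168,520 × 7/55 = $21,448. Book value $84,044.
Year 5: $168,520 × 6/55 = $18,384. Book value $65,660.
Year 6: $168,520 × 5/55 = $15,320. Book value $50,340.
Year 7: $168,520 × 4/55 = $12,256. Book value $38,084.
Year 8: $168,520 × 3/55 = $9,192. Book value $28,892.
Year 9: $168,520 × 2/55 = $6,128. Book value $22,764.
Year 10: $168,520 × 1/55 = $3,064. Book value $19,700.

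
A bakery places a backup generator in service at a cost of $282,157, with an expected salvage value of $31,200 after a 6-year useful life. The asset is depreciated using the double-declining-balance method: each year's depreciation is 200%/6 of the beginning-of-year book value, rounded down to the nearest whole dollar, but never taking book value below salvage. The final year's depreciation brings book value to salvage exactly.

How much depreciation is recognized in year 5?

$18,578

Depreciable base = $282,157 − $31,200 = $250,957.
Year 1: ⌊$282,157 × 200%/6⌋ = $94,052. Book value $188,105.
Year 2: ⌊$188,105 × 200%/6⌋ = $62,701. Book value $125,404.
Year 3: ⌊$125,404 × 200%/6⌋ = $41,801. Book value $83,603.
Year 4: ⌊$83,603 × 200%/6⌋ = $27,867. Book value $55,736.
Year 5: ⌊$55,736 × 200%/6⌋ = $18,578. Book value $37,158.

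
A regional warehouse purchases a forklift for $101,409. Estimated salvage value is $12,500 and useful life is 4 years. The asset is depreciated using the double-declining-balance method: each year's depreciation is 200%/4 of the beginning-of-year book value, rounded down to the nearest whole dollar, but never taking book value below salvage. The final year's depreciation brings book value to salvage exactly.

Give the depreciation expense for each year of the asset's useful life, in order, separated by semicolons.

Depreciable base = $101,409 − $12,500 = $88,909.
Year 1: ⌊$101,409 × 200%/4⌋ = $50,704. Book value $50,705.
Year 2: ⌊$50,705 × 200%/4⌋ = $25,352. Book value $25,353.
Year 3: ⌊$25,353 × 200%/4⌋ = $12,676. Book value $12,677.
Year 4 (final): $12,677 − $12,500 = $177. Book value $12,500.

$50,704; $25,352; $12,676; $177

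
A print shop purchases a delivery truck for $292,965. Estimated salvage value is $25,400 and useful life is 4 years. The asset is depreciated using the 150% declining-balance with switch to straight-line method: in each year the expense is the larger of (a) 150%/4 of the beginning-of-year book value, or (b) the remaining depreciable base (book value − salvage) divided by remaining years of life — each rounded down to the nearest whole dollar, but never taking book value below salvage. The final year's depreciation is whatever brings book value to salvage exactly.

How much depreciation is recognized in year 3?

$44,520

Depreciable base = $292,965 − $25,400 = $267,565.
Year 1: DB = ⌊$292,965 × 150%/4⌋ = $109,861; SL = ⌊$267,565/4⌋ = $66,891 → take DB $109,861. Book value $183,104.
Year 2: DB = ⌊$183,104 × 150%/4⌋ = $68,664; SL = ⌊$157,704/3⌋ = $52,568 → take DB $68,664. Book value $114,440.
Year 3: DB = ⌊$114,440 × 150%/4⌋ = $42,915; SL = ⌊$89,040/2⌋ = $44,520 → take SL $44,520. Book value $69,920.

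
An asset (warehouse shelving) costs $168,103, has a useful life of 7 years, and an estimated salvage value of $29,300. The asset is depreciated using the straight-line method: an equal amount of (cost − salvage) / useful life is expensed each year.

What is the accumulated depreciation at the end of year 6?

Depreciable base = $168,103 − $29,300 = $138,803.
Annual expense = $138,803 / 7 = $19,829.
End of year 1: book value $148,274.
End of year 2: book value $128,445.
End of year 3: book value $108,616.
End of year 4: book value $88,787.
End of year 5: book value $68,958.
End of year 6: book value $49,129.
Accumulated through year 6 = $168,103 − $49,129 = $118,974.

$118,974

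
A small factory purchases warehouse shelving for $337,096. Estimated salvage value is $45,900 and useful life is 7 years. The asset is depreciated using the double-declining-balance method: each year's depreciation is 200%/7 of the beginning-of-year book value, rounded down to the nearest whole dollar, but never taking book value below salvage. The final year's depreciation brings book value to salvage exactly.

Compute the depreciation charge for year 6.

$16,779

Depreciable base = $337,096 − $45,900 = $291,196.
Year 1: ⌊$337,096 × 200%/7⌋ = $96,313. Book value $240,783.
Year 2: ⌊$240,783 × 200%/7⌋ = $68,795. Book value $171,988.
Year 3: ⌊$171,988 × 200%/7⌋ = $49,139. Book value $122,849.
Year 4: ⌊$122,849 × 200%/7⌋ = $35,099. Book value $87,750.
Year 5: ⌊$87,750 × 200%/7⌋ = $25,071. Book value $62,679.
Year 6: ⌊$62,679 × 200%/7⌋ = $17,908, capped at $16,779. Book value $45,900.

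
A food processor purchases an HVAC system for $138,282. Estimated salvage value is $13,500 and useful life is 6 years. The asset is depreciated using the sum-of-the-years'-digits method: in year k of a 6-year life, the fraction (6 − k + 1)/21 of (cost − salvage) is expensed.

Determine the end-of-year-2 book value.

$72,920

Depreciable base = $138,282 − $13,500 = $124,782.
Sum of the years' digits = 6+5+4+3+2+1 = 21.
Year 1: $124,782 × 6/21 = $35,652. Book value $102,630.
Year 2: $124,782 × 5/21 = $29,710. Book value $72,920.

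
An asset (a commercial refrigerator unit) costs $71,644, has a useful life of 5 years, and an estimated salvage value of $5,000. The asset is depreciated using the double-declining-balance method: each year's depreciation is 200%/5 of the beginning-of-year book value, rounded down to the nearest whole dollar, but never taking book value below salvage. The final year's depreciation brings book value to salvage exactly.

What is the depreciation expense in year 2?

$17,194

Depreciable base = $71,644 − $5,000 = $66,644.
Year 1: ⌊$71,644 × 200%/5⌋ = $28,657. Book value $42,987.
Year 2: ⌊$42,987 × 200%/5⌋ = $17,194. Book value $25,793.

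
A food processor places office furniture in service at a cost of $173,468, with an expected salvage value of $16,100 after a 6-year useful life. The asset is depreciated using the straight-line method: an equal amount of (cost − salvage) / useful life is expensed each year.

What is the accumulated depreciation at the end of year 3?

$78,684

Depreciable base = $173,468 − $16,100 = $157,368.
Annual expense = $157,368 / 6 = $26,228.
End of year 1: book value $147,240.
End of year 2: book value $121,012.
End of year 3: book value $94,784.
Accumulated through year 3 = $173,468 − $94,784 = $78,684.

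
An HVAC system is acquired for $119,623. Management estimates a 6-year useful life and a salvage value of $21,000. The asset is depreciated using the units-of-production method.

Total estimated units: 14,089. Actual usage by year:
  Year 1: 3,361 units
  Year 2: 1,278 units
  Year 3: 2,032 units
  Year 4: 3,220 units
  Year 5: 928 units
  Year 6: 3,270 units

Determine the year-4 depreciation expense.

$22,540

Depreciable base = $119,623 − $21,000 = $98,623.
Rate = $98,623 / 14,089 units = $7 per unit.
Year 1: 3,361 × $7 = $23,527. Book value $96,096.
Year 2: 1,278 × $7 = $8,946. Book value $87,150.
Year 3: 2,032 × $7 = $14,224. Book value $72,926.
Year 4: 3,220 × $7 = $22,540. Book value $50,386.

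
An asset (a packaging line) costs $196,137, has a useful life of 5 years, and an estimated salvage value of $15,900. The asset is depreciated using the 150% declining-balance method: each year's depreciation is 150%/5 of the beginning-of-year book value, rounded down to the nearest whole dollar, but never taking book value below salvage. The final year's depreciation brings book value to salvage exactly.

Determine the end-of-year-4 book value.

$47,094

Depreciable base = $196,137 − $15,900 = $180,237.
Year 1: ⌊$196,137 × 150%/5⌋ = $58,841. Book value $137,296.
Year 2: ⌊$137,296 × 150%/5⌋ = $41,188. Book value $96,108.
Year 3: ⌊$96,108 × 150%/5⌋ = $28,832. Book value $67,276.
Year 4: ⌊$67,276 × 150%/5⌋ = $20,182. Book value $47,094.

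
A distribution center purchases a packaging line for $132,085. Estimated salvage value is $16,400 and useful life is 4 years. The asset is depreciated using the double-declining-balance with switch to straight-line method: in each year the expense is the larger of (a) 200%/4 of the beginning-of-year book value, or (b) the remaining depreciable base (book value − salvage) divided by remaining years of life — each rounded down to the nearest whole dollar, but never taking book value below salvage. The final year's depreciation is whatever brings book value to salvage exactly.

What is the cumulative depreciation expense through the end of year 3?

$115,574

Depreciable base = $132,085 − $16,400 = $115,685.
Year 1: DB = ⌊$132,085 × 200%/4⌋ = $66,042; SL = ⌊$115,685/4⌋ = $28,921 → take DB $66,042. Book value $66,043.
Year 2: DB = ⌊$66,043 × 200%/4⌋ = $33,021; SL = ⌊$49,643/3⌋ = $16,547 → take DB $33,021. Book value $33,022.
Year 3: DB = ⌊$33,022 × 200%/4⌋ = $16,511; SL = ⌊$16,622/2⌋ = $8,311 → take DB $16,511. Book value $16,511.
Accumulated through year 3 = $132,085 − $16,511 = $115,574.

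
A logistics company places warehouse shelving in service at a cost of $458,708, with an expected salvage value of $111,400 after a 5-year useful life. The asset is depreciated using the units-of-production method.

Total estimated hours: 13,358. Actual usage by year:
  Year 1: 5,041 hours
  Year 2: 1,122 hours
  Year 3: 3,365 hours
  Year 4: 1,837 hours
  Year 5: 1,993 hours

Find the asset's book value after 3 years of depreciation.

$210,980

Depreciable base = $458,708 − $111,400 = $347,308.
Rate = $347,308 / 13,358 hours = $26 per hour.
Year 1: 5,041 × $26 = $131,066. Book value $327,642.
Year 2: 1,122 × $26 = $29,172. Book value $298,470.
Year 3: 3,365 × $26 = $87,490. Book value $210,980.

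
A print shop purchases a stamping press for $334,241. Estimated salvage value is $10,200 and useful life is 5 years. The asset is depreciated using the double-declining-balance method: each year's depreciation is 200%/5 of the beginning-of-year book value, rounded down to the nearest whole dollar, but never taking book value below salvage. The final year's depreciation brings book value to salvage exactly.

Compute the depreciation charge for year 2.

Depreciable base = $334,241 − $10,200 = $324,041.
Year 1: ⌊$334,241 × 200%/5⌋ = $133,696. Book value $200,545.
Year 2: ⌊$200,545 × 200%/5⌋ = $80,218. Book value $120,327.

$80,218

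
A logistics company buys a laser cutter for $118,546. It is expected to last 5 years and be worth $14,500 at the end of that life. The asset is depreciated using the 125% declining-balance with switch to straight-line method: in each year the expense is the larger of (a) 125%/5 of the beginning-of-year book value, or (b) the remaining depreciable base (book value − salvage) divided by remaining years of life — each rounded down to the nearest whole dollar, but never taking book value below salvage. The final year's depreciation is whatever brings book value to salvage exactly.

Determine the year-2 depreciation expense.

Depreciable base = $118,546 − $14,500 = $104,046.
Year 1: DB = ⌊$118,546 × 125%/5⌋ = $29,636; SL = ⌊$104,046/5⌋ = $20,809 → take DB $29,636. Book value $88,910.
Year 2: DB = ⌊$88,910 × 125%/5⌋ = $22,227; SL = ⌊$74,410/4⌋ = $18,602 → take DB $22,227. Book value $66,683.

$22,227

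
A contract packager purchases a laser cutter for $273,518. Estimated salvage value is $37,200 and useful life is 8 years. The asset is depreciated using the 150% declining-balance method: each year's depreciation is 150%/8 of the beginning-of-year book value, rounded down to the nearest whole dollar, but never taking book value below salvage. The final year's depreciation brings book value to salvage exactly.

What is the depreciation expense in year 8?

Depreciable base = $273,518 − $37,200 = $236,318.
Year 1: ⌊$273,518 × 150%/8⌋ = $51,284. Book value $222,234.
Year 2: ⌊$222,234 × 150%/8⌋ = $41,668. Book value $180,566.
Year 3: ⌊$180,566 × 150%/8⌋ = $33,856. Book value $146,710.
Year 4: ⌊$146,710 × 150%/8⌋ = $27,508. Book value $119,202.
Year 5: ⌊$119,202 × 150%/8⌋ = $22,350. Book value $96,852.
Year 6: ⌊$96,852 × 150%/8⌋ = $18,159. Book value $78,693.
Year 7: ⌊$78,693 × 150%/8⌋ = $14,754. Book value $63,939.
Year 8 (final): $63,939 − $37,200 = $26,739. Book value $37,200.

$26,739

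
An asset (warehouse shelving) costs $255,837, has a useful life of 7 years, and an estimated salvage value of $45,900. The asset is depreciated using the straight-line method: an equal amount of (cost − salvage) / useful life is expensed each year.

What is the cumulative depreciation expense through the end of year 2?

$59,982

Depreciable base = $255,837 − $45,900 = $209,937.
Annual expense = $209,937 / 7 = $29,991.
End of year 1: book value $225,846.
End of year 2: book value $195,855.
Accumulated through year 2 = $255,837 − $195,855 = $59,982.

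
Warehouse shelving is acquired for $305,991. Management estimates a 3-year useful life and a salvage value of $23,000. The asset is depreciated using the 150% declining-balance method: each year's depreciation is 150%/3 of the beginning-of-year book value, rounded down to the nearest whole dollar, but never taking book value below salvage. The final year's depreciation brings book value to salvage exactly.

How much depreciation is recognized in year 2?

$76,498

Depreciable base = $305,991 − $23,000 = $282,991.
Year 1: ⌊$305,991 × 150%/3⌋ = $152,995. Book value $152,996.
Year 2: ⌊$152,996 × 150%/3⌋ = $76,498. Book value $76,498.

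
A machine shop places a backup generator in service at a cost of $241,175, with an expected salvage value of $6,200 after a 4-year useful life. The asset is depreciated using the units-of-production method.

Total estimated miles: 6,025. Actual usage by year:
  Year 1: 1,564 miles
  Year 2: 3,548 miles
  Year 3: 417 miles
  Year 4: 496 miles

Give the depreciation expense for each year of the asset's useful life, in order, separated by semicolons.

Depreciable base = $241,175 − $6,200 = $234,975.
Rate = $234,975 / 6,025 miles = $39 per mile.
Year 1: 1,564 × $39 = $60,996. Book value $180,179.
Year 2: 3,548 × $39 = $138,372. Book value $41,807.
Year 3: 417 × $39 = $16,263. Book value $25,544.
Year 4: 496 × $39 = $19,344. Book value $6,200.

$60,996; $138,372; $16,263; $19,344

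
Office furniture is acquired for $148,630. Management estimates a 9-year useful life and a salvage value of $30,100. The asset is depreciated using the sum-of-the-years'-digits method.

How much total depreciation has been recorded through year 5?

Depreciable base = $148,630 − $30,100 = $118,530.
Sum of the years' digits = 9+8+7+6+5+4+3+2+1 = 45.
Year 1: $118,530 × 9/45 = $23,706. Book value $124,924.
Year 2: $118,530 × 8/45 = $21,072. Book value $103,852.
Year 3: $118,530 × 7/45 = $18,438. Book value $85,414.
Year 4: $118,530 × 6/45 = $15,804. Book value $69,610.
Year 5: $118,530 × 5/45 = $13,170. Book value $56,440.
Accumulated through year 5 = $148,630 − $56,440 = $92,190.

$92,190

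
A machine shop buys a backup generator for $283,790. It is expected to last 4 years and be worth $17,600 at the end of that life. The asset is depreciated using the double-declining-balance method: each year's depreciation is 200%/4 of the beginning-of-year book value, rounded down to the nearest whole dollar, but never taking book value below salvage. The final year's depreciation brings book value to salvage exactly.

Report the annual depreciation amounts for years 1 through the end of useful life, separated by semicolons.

$141,895; $70,947; $35,474; $17,874

Depreciable base = $283,790 − $17,600 = $266,190.
Year 1: ⌊$283,790 × 200%/4⌋ = $141,895. Book value $141,895.
Year 2: ⌊$141,895 × 200%/4⌋ = $70,947. Book value $70,948.
Year 3: ⌊$70,948 × 200%/4⌋ = $35,474. Book value $35,474.
Year 4 (final): $35,474 − $17,600 = $17,874. Book value $17,600.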